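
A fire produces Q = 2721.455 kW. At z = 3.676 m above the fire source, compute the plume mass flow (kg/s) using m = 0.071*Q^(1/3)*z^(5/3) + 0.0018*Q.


Q^(1/3) = 13.962
z^(5/3) = 8.7557
First term = 0.071 * 13.962 * 8.7557 = 8.6793
Second term = 0.0018 * 2721.455 = 4.8986
m = 13.578 kg/s

13.578 kg/s


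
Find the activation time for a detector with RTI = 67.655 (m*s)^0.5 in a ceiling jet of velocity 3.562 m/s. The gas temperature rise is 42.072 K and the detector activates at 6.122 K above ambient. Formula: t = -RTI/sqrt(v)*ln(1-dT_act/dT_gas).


dT_act/dT_gas = 0.14551
ln(1 - 0.14551) = -0.15725
t = -67.655 / sqrt(3.562) * -0.15725 = 5.6371 s

5.6371 s


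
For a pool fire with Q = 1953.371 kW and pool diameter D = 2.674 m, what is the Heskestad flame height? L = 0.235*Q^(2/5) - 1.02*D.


Q^(2/5) = 20.716
0.235 * Q^(2/5) = 4.8683
1.02 * D = 2.7275
L = 2.1409 m

2.1409 m


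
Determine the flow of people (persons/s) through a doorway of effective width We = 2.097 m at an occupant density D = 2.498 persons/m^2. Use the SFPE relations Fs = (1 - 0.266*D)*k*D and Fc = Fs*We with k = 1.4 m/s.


1 - 0.266*D = 1 - 0.266*2.498 = 0.33553
Fs = 0.33553 * 1.4 * 2.498 = 1.1734 persons/(s*m)
Fc = 1.1734 * 2.097 = 2.4607 persons/s

2.4607 persons/s


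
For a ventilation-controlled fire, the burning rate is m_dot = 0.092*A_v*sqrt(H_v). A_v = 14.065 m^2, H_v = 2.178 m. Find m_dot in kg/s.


sqrt(H_v) = 1.4758
m_dot = 0.092 * 14.065 * 1.4758 = 1.9097 kg/s

1.9097 kg/s


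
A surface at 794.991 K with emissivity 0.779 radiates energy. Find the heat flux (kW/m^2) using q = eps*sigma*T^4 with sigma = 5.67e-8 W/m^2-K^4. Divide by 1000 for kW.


T^4 = 3.9944e+11
q = 0.779 * 5.67e-8 * 3.9944e+11 / 1000 = 17.643 kW/m^2

17.643 kW/m^2


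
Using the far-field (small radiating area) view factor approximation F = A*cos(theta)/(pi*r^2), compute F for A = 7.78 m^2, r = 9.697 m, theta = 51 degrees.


cos(51 deg) = 0.62932
pi*r^2 = 295.41
F = 7.78 * 0.62932 / 295.41 = 0.016574

0.016574


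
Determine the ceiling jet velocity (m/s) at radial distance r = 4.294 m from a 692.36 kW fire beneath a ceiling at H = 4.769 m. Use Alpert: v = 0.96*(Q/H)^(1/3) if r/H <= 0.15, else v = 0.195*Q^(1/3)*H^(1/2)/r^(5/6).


r/H = 4.294 / 4.769 = 0.90040
r/H > 0.15, so v = 0.195*Q^(1/3)*H^(1/2)/r^(5/6)
Q^(1/3) = 8.8466
H^(1/2) = 2.1838
r^(5/6) = 3.3681
v = 0.195 * 8.8466 * 2.1838 / 3.3681 = 1.1185 m/s

1.1185 m/s


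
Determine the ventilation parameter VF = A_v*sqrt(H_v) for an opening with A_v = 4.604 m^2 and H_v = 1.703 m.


sqrt(H_v) = 1.3050
VF = 4.604 * 1.3050 = 6.0082 m^(5/2)

6.0082 m^(5/2)


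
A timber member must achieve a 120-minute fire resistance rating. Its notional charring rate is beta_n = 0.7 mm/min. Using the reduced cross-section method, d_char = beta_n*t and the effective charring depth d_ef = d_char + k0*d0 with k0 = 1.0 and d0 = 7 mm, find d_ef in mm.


d_char = 0.7 * 120 = 84 mm
d_ef = 84 + 1.0*7 = 91 mm

91 mm


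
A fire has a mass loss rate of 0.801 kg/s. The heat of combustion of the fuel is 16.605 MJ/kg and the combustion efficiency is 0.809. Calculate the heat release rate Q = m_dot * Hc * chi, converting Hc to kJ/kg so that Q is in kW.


Hc = 16.605 MJ/kg = 16.605 * 1000 kJ/kg = 16605 kJ/kg
Q = 0.801 kg/s * 16605 kJ/kg * 0.809 = 10760 kW

10760 kW


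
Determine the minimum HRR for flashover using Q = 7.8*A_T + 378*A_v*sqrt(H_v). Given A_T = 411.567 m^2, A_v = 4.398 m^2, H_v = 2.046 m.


7.8*A_T = 3210.2
sqrt(H_v) = 1.4304
378*A_v*sqrt(H_v) = 2377.9
Q = 3210.2 + 2377.9 = 5588.2 kW

5588.2 kW


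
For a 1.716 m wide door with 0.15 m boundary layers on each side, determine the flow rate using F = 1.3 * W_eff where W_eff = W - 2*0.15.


W_eff = 1.716 - 0.30 = 1.416 m
F = 1.3 * 1.416 = 1.8408 persons/s

1.8408 persons/s


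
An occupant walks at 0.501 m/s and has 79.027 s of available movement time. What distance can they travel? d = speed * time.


d = 0.501 * 79.027 = 39.593 m

39.593 m


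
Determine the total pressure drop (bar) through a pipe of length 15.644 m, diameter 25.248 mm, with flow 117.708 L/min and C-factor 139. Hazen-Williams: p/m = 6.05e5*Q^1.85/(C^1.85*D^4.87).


Q^1.85 = 6776.3
C^1.85 = 9216.7
D^4.87 = 6742880
p/m = 0.065967 bar/m
p_total = 0.065967 * 15.644 = 1.0320 bar

1.0320 bar


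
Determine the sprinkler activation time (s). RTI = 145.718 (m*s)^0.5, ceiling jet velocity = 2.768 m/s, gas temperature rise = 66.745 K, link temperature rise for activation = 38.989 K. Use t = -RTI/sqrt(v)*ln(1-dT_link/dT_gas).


dT_link/dT_gas = 0.58415
ln(1 - 0.58415) = -0.87743
t = -145.718 / sqrt(2.768) * -0.87743 = 76.850 s

76.850 s


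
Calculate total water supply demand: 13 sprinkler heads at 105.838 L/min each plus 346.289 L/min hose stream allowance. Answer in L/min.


Sprinkler demand = 13 * 105.838 = 1375.894 L/min
Total = 1375.894 + 346.289 = 1722.183 L/min

1722.183 L/min


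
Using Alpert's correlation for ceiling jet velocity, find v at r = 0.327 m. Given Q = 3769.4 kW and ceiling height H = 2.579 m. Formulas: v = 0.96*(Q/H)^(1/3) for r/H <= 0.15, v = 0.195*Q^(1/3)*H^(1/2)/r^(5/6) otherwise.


r/H = 0.327 / 2.579 = 0.12679
r/H <= 0.15, so v = 0.96*(Q/H)^(1/3)
Q/H = 1461.6
(Q/H)^(1/3) = 11.349
v = 0.96 * 11.349 = 10.895 m/s

10.895 m/s


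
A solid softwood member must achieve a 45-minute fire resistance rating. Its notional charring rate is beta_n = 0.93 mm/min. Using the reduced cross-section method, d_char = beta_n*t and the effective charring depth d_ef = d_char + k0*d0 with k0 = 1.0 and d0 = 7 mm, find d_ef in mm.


d_char = 0.93 * 45 = 41.85 mm
d_ef = 41.85 + 1.0*7 = 48.85 mm

48.85 mm


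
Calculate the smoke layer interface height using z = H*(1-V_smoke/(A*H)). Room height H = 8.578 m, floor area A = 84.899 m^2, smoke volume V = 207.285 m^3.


V/(A*H) = 0.28463
1 - 0.28463 = 0.71537
z = 8.578 * 0.71537 = 6.1365 m

6.1365 m


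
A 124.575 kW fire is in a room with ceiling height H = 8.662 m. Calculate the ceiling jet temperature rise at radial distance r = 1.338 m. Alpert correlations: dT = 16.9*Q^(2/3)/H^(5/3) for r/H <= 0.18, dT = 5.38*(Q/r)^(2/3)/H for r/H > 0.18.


r/H = 1.338 / 8.662 = 0.15447
r/H <= 0.18, so dT = 16.9*Q^(2/3)/H^(5/3)
Q^(2/3) = 24.943
H^(5/3) = 36.534
dT = 16.9 * 24.943 / 36.534 = 11.538 K

11.538 K


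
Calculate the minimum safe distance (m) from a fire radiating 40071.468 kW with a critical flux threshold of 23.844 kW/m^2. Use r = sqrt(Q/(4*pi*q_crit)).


4*pi*q_crit = 299.63
Q/(4*pi*q_crit) = 133.74
r = sqrt(133.74) = 11.564 m

11.564 m


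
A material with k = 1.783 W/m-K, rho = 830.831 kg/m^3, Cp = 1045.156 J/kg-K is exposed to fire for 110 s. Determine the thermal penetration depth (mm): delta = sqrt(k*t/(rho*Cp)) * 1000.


alpha = 1.783 / (830.831 * 1045.156) = 2.0533e-06 m^2/s
alpha * t = 0.00022587
delta = sqrt(0.00022587) * 1000 = 15.029 mm

15.029 mm


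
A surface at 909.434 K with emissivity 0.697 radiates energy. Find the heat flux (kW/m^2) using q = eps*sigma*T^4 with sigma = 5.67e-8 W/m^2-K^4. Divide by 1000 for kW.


T^4 = 6.8405e+11
q = 0.697 * 5.67e-8 * 6.8405e+11 / 1000 = 27.033 kW/m^2

27.033 kW/m^2


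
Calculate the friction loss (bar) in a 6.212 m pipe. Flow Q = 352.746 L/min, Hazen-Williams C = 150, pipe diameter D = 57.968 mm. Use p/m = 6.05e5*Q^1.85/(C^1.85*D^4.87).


Q^1.85 = 51618
C^1.85 = 10611
D^4.87 = 3.8612e+08
p/m = 0.0076219 bar/m
p_total = 0.0076219 * 6.212 = 0.047347 bar

0.047347 bar


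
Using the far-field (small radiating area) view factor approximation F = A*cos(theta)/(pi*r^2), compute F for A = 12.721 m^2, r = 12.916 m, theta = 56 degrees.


cos(56 deg) = 0.55919
pi*r^2 = 524.09
F = 12.721 * 0.55919 / 524.09 = 0.013573

0.013573


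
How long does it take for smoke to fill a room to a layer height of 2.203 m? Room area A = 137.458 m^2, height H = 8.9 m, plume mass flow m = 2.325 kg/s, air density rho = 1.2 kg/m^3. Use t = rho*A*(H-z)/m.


H - z = 6.697 m
t = 1.2 * 137.458 * 6.697 / 2.325 = 475.13 s

475.13 s


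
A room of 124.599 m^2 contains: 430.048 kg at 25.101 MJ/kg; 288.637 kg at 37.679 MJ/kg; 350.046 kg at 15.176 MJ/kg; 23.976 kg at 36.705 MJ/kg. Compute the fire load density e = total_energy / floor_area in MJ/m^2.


Total energy = 430.048*25.101 + 288.637*37.679 + 350.046*15.176 + 23.976*36.705
= 10794.63 + 10875.55 + 5312.298 + 880.0391
= 27862.53 MJ
e = 27862.53 / 124.599 = 223.62 MJ/m^2

223.62 MJ/m^2


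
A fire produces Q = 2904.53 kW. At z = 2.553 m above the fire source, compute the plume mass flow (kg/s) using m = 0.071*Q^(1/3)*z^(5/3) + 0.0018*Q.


Q^(1/3) = 14.268
z^(5/3) = 4.7689
First term = 0.071 * 14.268 * 4.7689 = 4.8310
Second term = 0.0018 * 2904.53 = 5.2282
m = 10.059 kg/s

10.059 kg/s


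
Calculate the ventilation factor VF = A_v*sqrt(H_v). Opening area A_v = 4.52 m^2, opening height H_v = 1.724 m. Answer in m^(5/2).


sqrt(H_v) = 1.3130
VF = 4.52 * 1.3130 = 5.9348 m^(5/2)

5.9348 m^(5/2)


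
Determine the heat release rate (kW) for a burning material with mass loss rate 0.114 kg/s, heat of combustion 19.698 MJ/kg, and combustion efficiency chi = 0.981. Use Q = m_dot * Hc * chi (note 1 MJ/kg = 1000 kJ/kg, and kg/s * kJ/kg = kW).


Hc = 19.698 MJ/kg = 19.698 * 1000 kJ/kg = 19698 kJ/kg
Q = 0.114 kg/s * 19698 kJ/kg * 0.981 = 2202.9 kW

2202.9 kW


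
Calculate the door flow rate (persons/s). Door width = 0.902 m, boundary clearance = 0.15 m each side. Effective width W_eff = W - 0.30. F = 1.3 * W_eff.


W_eff = 0.902 - 0.30 = 0.602 m
F = 1.3 * 0.602 = 0.78260 persons/s

0.78260 persons/s


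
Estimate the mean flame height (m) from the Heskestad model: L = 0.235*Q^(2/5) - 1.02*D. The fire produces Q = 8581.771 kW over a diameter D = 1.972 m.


Q^(2/5) = 37.448
0.235 * Q^(2/5) = 8.8003
1.02 * D = 2.0114
L = 6.7889 m

6.7889 m


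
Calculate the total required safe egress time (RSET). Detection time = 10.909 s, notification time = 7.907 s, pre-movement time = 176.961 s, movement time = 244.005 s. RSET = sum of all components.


Total = 10.909 + 7.907 + 176.961 + 244.005 = 439.782 s

439.782 s


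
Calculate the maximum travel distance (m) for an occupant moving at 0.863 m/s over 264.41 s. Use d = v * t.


d = 0.863 * 264.41 = 228.19 m

228.19 m


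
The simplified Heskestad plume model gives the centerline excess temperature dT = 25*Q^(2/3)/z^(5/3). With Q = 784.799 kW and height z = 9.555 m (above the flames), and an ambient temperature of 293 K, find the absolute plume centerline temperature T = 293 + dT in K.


Q^(2/3) = 85.082
z^(5/3) = 43.025
dT = 25 * 85.082 / 43.025 = 49.438 K
T = 293 + 49.438 = 342.44 K

342.44 K


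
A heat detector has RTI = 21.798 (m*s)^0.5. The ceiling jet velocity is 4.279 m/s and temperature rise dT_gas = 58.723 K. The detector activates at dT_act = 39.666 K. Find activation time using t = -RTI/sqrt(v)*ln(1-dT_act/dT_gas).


dT_act/dT_gas = 0.67548
ln(1 - 0.67548) = -1.1254
t = -21.798 / sqrt(4.279) * -1.1254 = 11.859 s

11.859 s


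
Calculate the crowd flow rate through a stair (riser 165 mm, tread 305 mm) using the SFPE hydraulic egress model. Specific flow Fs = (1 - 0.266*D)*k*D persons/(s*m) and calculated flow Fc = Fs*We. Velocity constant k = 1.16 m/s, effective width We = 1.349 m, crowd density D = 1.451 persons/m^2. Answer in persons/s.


1 - 0.266*D = 1 - 0.266*1.451 = 0.61403
Fs = 0.61403 * 1.16 * 1.451 = 1.0335 persons/(s*m)
Fc = 1.0335 * 1.349 = 1.3942 persons/s

1.3942 persons/s


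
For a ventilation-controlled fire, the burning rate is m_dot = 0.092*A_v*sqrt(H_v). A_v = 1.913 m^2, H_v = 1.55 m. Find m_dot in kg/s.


sqrt(H_v) = 1.2450
m_dot = 0.092 * 1.913 * 1.2450 = 0.21911 kg/s

0.21911 kg/s


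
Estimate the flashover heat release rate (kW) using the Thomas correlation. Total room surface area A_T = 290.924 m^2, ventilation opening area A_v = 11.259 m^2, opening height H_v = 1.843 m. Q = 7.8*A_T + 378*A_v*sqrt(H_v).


7.8*A_T = 2269.2
sqrt(H_v) = 1.3576
378*A_v*sqrt(H_v) = 5777.7
Q = 2269.2 + 5777.7 = 8046.9 kW

8046.9 kW


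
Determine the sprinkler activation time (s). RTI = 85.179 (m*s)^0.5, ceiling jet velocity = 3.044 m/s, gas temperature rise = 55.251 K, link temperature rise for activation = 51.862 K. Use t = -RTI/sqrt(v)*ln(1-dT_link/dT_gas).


dT_link/dT_gas = 0.93866
ln(1 - 0.93866) = -2.7914
t = -85.179 / sqrt(3.044) * -2.7914 = 136.28 s

136.28 s


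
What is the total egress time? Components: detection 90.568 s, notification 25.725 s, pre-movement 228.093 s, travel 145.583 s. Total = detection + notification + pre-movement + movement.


Total = 90.568 + 25.725 + 228.093 + 145.583 = 489.969 s

489.969 s


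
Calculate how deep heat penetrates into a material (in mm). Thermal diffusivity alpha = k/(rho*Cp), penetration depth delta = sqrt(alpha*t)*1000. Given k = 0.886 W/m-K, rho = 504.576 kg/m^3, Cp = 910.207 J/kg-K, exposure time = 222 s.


alpha = 0.886 / (504.576 * 910.207) = 1.9292e-06 m^2/s
alpha * t = 0.00042827
delta = sqrt(0.00042827) * 1000 = 20.695 mm

20.695 mm


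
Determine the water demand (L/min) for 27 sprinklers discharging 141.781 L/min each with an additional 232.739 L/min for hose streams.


Sprinkler demand = 27 * 141.781 = 3828.087 L/min
Total = 3828.087 + 232.739 = 4060.826 L/min

4060.826 L/min


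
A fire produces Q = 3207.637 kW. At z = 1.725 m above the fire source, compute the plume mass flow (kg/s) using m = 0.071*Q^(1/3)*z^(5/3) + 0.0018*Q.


Q^(1/3) = 14.748
z^(5/3) = 2.4811
First term = 0.071 * 14.748 * 2.4811 = 2.5980
Second term = 0.0018 * 3207.637 = 5.7737
m = 8.3717 kg/s

8.3717 kg/s


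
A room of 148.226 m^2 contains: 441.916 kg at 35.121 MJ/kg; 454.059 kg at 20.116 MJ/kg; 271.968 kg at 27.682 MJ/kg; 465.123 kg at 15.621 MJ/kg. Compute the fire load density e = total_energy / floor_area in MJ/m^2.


Total energy = 441.916*35.121 + 454.059*20.116 + 271.968*27.682 + 465.123*15.621
= 15520.53 + 9133.851 + 7528.618 + 7265.686
= 39448.69 MJ
e = 39448.69 / 148.226 = 266.14 MJ/m^2

266.14 MJ/m^2


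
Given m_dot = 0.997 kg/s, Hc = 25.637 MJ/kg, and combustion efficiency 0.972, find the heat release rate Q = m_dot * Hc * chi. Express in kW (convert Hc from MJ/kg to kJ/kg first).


Hc = 25.637 MJ/kg = 25.637 * 1000 kJ/kg = 25637 kJ/kg
Q = 0.997 kg/s * 25637 kJ/kg * 0.972 = 24844 kW

24844 kW


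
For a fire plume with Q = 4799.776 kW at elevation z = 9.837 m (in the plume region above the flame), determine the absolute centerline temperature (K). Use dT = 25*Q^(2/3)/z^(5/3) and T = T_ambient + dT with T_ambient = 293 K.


Q^(2/3) = 284.54
z^(5/3) = 45.162
dT = 25 * 284.54 / 45.162 = 157.51 K
T = 293 + 157.51 = 450.51 K

450.51 K


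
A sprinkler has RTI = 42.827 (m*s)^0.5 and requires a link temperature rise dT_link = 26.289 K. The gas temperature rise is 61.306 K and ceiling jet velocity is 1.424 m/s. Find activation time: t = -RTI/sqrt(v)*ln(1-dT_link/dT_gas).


dT_link/dT_gas = 0.42882
ln(1 - 0.42882) = -0.56004
t = -42.827 / sqrt(1.424) * -0.56004 = 20.099 s

20.099 s


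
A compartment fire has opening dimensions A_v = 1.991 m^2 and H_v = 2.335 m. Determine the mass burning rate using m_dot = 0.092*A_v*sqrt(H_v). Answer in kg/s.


sqrt(H_v) = 1.5281
m_dot = 0.092 * 1.991 * 1.5281 = 0.27990 kg/s

0.27990 kg/s


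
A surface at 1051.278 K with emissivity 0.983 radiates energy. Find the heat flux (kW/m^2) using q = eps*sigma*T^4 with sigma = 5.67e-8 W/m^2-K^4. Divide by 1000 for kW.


T^4 = 1.2214e+12
q = 0.983 * 5.67e-8 * 1.2214e+12 / 1000 = 68.078 kW/m^2

68.078 kW/m^2


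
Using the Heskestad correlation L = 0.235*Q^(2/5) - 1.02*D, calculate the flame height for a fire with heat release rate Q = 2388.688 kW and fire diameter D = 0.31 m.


Q^(2/5) = 22.452
0.235 * Q^(2/5) = 5.2763
1.02 * D = 0.31620
L = 4.9601 m

4.9601 m


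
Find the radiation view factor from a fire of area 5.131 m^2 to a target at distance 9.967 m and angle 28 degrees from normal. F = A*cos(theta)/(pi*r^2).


cos(28 deg) = 0.88295
pi*r^2 = 312.09
F = 5.131 * 0.88295 / 312.09 = 0.014516

0.014516


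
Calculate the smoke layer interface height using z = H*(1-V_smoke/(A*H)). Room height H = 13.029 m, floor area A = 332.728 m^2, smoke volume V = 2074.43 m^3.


V/(A*H) = 0.47852
1 - 0.47852 = 0.52148
z = 13.029 * 0.52148 = 6.7944 m

6.7944 m


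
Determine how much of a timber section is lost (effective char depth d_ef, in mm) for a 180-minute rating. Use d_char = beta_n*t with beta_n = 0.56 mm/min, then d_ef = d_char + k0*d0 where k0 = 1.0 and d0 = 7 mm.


d_char = 0.56 * 180 = 100.8 mm
d_ef = 100.8 + 1.0*7 = 107.8 mm

107.8 mm


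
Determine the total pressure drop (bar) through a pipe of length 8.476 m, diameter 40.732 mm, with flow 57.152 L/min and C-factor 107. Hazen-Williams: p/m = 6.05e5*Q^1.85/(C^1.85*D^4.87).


Q^1.85 = 1780.4
C^1.85 = 5680.2
D^4.87 = 6.9245e+07
p/m = 0.0027385 bar/m
p_total = 0.0027385 * 8.476 = 0.023212 bar

0.023212 bar


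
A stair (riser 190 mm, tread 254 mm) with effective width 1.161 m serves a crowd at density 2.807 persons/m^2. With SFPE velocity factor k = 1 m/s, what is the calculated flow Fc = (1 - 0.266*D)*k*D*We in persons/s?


1 - 0.266*D = 1 - 0.266*2.807 = 0.25334
Fs = 0.25334 * 1 * 2.807 = 0.71112 persons/(s*m)
Fc = 0.71112 * 1.161 = 0.82561 persons/s

0.82561 persons/s


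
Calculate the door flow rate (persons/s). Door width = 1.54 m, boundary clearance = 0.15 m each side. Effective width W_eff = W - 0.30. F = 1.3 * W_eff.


W_eff = 1.54 - 0.30 = 1.24 m
F = 1.3 * 1.24 = 1.612 persons/s

1.612 persons/s


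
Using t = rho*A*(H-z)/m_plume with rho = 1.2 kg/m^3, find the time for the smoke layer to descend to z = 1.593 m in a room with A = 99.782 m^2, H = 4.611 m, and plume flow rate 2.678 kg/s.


H - z = 3.018 m
t = 1.2 * 99.782 * 3.018 / 2.678 = 134.94 s

134.94 s


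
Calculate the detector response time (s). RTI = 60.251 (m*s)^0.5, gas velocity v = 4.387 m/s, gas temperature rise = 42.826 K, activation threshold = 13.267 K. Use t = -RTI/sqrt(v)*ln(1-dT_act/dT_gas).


dT_act/dT_gas = 0.30979
ln(1 - 0.30979) = -0.37076
t = -60.251 / sqrt(4.387) * -0.37076 = 10.665 s

10.665 s


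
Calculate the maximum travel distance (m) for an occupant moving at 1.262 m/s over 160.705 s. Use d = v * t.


d = 1.262 * 160.705 = 202.81 m

202.81 m


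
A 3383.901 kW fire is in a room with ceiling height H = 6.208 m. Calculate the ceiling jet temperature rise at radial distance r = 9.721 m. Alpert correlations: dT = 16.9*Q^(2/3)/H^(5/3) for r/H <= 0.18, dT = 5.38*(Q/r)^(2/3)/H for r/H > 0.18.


r/H = 9.721 / 6.208 = 1.5659
r/H > 0.18, so dT = 5.38*(Q/r)^(2/3)/H
Q/r = 348.10
(Q/r)^(2/3) = 49.485
dT = 5.38 * 49.485 / 6.208 = 42.885 K

42.885 K


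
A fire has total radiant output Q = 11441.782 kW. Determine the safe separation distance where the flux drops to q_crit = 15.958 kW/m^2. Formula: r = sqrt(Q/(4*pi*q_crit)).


4*pi*q_crit = 200.53
Q/(4*pi*q_crit) = 57.057
r = sqrt(57.057) = 7.5536 m

7.5536 m


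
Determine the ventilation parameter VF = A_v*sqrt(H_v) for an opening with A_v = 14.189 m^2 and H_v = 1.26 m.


sqrt(H_v) = 1.1225
VF = 14.189 * 1.1225 = 15.927 m^(5/2)

15.927 m^(5/2)


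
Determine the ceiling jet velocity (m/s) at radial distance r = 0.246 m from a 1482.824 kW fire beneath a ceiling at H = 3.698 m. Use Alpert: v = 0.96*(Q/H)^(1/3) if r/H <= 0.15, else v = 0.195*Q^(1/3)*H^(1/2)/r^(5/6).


r/H = 0.246 / 3.698 = 0.066522
r/H <= 0.15, so v = 0.96*(Q/H)^(1/3)
Q/H = 400.98
(Q/H)^(1/3) = 7.3741
v = 0.96 * 7.3741 = 7.0791 m/s

7.0791 m/s


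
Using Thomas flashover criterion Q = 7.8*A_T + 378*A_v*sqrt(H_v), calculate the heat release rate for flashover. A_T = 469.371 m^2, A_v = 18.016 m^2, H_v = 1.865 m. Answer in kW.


7.8*A_T = 3661.1
sqrt(H_v) = 1.3657
378*A_v*sqrt(H_v) = 9300.1
Q = 3661.1 + 9300.1 = 12961 kW

12961 kW


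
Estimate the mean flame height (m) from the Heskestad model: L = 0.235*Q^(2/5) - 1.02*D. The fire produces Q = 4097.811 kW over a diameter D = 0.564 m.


Q^(2/5) = 27.863
0.235 * Q^(2/5) = 6.5477
1.02 * D = 0.57528
L = 5.9724 m

5.9724 m


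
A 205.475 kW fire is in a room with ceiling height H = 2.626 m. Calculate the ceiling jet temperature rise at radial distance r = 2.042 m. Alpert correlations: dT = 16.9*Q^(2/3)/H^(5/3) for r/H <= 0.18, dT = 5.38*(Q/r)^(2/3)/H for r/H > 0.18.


r/H = 2.042 / 2.626 = 0.77761
r/H > 0.18, so dT = 5.38*(Q/r)^(2/3)/H
Q/r = 100.62
(Q/r)^(2/3) = 21.634
dT = 5.38 * 21.634 / 2.626 = 44.322 K

44.322 K


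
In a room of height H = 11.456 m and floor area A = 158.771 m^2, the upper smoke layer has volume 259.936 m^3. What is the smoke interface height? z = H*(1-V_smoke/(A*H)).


V/(A*H) = 0.14291
1 - 0.14291 = 0.85709
z = 11.456 * 0.85709 = 9.8188 m

9.8188 m


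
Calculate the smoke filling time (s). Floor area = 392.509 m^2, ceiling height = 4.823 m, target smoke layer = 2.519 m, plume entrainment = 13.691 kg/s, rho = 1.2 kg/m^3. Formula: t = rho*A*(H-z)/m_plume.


H - z = 2.304 m
t = 1.2 * 392.509 * 2.304 / 13.691 = 79.264 s

79.264 s


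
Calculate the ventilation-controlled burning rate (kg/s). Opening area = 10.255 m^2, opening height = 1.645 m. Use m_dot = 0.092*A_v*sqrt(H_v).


sqrt(H_v) = 1.2826
m_dot = 0.092 * 10.255 * 1.2826 = 1.2101 kg/s

1.2101 kg/s


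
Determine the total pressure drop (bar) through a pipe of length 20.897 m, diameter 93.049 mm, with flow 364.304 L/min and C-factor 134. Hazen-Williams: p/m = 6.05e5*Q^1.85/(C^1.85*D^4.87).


Q^1.85 = 54791
C^1.85 = 8612.8
D^4.87 = 3.8692e+09
p/m = 0.00099470 bar/m
p_total = 0.00099470 * 20.897 = 0.020786 bar

0.020786 bar


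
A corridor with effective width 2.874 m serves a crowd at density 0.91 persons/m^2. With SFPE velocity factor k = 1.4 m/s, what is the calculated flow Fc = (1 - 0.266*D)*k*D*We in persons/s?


1 - 0.266*D = 1 - 0.266*0.91 = 0.75794
Fs = 0.75794 * 1.4 * 0.91 = 0.96562 persons/(s*m)
Fc = 0.96562 * 2.874 = 2.7752 persons/s

2.7752 persons/s


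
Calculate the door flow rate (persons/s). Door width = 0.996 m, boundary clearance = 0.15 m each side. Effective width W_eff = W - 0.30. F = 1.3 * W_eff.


W_eff = 0.996 - 0.30 = 0.696 m
F = 1.3 * 0.696 = 0.90480 persons/s

0.90480 persons/s


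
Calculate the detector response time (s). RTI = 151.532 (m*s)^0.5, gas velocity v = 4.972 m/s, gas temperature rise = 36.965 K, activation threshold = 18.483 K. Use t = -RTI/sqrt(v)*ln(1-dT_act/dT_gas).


dT_act/dT_gas = 0.50001
ln(1 - 0.50001) = -0.69317
t = -151.532 / sqrt(4.972) * -0.69317 = 47.107 s

47.107 s


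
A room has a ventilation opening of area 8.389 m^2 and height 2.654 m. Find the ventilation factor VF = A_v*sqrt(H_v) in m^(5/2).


sqrt(H_v) = 1.6291
VF = 8.389 * 1.6291 = 13.667 m^(5/2)

13.667 m^(5/2)


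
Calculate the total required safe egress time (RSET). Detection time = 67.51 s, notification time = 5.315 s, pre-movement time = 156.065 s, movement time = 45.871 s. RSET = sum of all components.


Total = 67.51 + 5.315 + 156.065 + 45.871 = 274.761 s

274.761 s


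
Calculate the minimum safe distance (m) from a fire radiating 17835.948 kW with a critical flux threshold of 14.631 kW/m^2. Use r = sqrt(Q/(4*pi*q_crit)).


4*pi*q_crit = 183.86
Q/(4*pi*q_crit) = 97.009
r = sqrt(97.009) = 9.8493 m

9.8493 m


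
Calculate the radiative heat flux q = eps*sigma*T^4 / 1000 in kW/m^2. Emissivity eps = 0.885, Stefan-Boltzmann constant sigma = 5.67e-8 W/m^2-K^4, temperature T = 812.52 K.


T^4 = 4.3585e+11
q = 0.885 * 5.67e-8 * 4.3585e+11 / 1000 = 21.871 kW/m^2

21.871 kW/m^2


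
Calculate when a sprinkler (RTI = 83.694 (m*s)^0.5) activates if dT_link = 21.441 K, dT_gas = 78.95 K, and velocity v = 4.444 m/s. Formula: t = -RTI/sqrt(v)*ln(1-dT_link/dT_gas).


dT_link/dT_gas = 0.27158
ln(1 - 0.27158) = -0.31687
t = -83.694 / sqrt(4.444) * -0.31687 = 12.580 s

12.580 s


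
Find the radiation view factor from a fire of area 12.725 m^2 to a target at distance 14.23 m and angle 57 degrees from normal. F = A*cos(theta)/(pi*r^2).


cos(57 deg) = 0.54464
pi*r^2 = 636.15
F = 12.725 * 0.54464 / 636.15 = 0.010894

0.010894


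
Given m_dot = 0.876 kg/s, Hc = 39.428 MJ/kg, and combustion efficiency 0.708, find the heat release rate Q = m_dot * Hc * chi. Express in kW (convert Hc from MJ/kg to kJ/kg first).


Hc = 39.428 MJ/kg = 39.428 * 1000 kJ/kg = 39428 kJ/kg
Q = 0.876 kg/s * 39428 kJ/kg * 0.708 = 24454 kW

24454 kW


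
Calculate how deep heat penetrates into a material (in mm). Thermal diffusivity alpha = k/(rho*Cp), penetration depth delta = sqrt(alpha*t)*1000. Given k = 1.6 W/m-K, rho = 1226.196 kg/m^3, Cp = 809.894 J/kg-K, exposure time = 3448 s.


alpha = 1.6 / (1226.196 * 809.894) = 1.6111e-06 m^2/s
alpha * t = 0.0055552
delta = sqrt(0.0055552) * 1000 = 74.533 mm

74.533 mm


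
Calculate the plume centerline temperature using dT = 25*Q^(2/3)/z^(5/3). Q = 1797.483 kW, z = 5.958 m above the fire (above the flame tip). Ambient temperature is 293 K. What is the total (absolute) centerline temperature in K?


Q^(2/3) = 147.83
z^(5/3) = 19.581
dT = 25 * 147.83 / 19.581 = 188.75 K
T = 293 + 188.75 = 481.75 K

481.75 K


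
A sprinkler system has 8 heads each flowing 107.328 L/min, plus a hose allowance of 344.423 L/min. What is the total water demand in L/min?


Sprinkler demand = 8 * 107.328 = 858.624 L/min
Total = 858.624 + 344.423 = 1203.047 L/min

1203.047 L/min


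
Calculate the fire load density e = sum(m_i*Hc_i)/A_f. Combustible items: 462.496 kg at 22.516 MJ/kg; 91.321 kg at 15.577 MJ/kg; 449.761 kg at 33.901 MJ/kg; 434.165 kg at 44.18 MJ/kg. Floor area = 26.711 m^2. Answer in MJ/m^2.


Total energy = 462.496*22.516 + 91.321*15.577 + 449.761*33.901 + 434.165*44.18
= 10413.56 + 1422.507 + 15247.35 + 19181.41
= 46264.82 MJ
e = 46264.82 / 26.711 = 1732.1 MJ/m^2

1732.1 MJ/m^2


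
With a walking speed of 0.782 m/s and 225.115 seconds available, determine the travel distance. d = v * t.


d = 0.782 * 225.115 = 176.04 m

176.04 m


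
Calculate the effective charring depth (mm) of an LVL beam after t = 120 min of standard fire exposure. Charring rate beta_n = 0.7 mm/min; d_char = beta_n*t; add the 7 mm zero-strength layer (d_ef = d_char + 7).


d_char = 0.7 * 120 = 84 mm
d_ef = 84 + 1.0*7 = 91 mm

91 mm


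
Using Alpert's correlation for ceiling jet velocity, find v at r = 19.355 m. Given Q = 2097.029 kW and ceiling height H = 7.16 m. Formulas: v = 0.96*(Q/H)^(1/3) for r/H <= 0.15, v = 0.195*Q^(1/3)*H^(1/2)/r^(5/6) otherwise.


r/H = 19.355 / 7.16 = 2.7032
r/H > 0.15, so v = 0.195*Q^(1/3)*H^(1/2)/r^(5/6)
Q^(1/3) = 12.800
H^(1/2) = 2.6758
r^(5/6) = 11.812
v = 0.195 * 12.800 * 2.6758 / 11.812 = 0.56541 m/s

0.56541 m/s


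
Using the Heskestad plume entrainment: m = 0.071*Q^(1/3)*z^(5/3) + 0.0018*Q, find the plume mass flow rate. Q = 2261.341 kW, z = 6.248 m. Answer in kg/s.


Q^(1/3) = 13.126
z^(5/3) = 21.195
First term = 0.071 * 13.126 * 21.195 = 19.752
Second term = 0.0018 * 2261.341 = 4.0704
m = 23.823 kg/s

23.823 kg/s


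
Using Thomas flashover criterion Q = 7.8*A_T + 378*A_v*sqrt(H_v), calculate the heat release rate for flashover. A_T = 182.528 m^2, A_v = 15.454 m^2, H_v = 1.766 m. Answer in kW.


7.8*A_T = 1423.7
sqrt(H_v) = 1.3289
378*A_v*sqrt(H_v) = 7763.0
Q = 1423.7 + 7763.0 = 9186.7 kW

9186.7 kW


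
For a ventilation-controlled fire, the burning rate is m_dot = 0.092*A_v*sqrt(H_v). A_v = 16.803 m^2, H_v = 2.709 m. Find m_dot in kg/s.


sqrt(H_v) = 1.6459
m_dot = 0.092 * 16.803 * 1.6459 = 2.5444 kg/s

2.5444 kg/s


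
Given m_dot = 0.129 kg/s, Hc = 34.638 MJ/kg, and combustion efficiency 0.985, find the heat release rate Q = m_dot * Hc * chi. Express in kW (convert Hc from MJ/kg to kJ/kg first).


Hc = 34.638 MJ/kg = 34.638 * 1000 kJ/kg = 34638 kJ/kg
Q = 0.129 kg/s * 34638 kJ/kg * 0.985 = 4401.3 kW

4401.3 kW


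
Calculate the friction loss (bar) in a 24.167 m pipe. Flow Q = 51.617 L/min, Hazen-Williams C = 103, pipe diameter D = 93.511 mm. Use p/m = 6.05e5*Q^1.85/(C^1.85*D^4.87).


Q^1.85 = 1474.6
C^1.85 = 5293.6
D^4.87 = 3.9637e+09
p/m = 4.2518e-05 bar/m
p_total = 4.2518e-05 * 24.167 = 0.0010275 bar

0.0010275 bar


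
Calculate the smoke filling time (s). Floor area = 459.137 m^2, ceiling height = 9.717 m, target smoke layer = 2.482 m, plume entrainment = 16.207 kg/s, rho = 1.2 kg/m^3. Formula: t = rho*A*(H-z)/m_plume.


H - z = 7.235 m
t = 1.2 * 459.137 * 7.235 / 16.207 = 245.96 s

245.96 s


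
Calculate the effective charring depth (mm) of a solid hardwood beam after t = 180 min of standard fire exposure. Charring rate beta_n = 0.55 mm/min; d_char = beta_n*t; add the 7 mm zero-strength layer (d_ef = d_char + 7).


d_char = 0.55 * 180 = 99 mm
d_ef = 99 + 1.0*7 = 106 mm

106 mm


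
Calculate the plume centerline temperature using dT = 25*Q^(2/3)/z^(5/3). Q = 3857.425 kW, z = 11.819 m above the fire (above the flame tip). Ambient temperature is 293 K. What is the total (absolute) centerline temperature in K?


Q^(2/3) = 245.96
z^(5/3) = 61.325
dT = 25 * 245.96 / 61.325 = 100.27 K
T = 293 + 100.27 = 393.27 K

393.27 K


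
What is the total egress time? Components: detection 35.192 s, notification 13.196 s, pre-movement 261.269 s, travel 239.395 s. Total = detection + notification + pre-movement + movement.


Total = 35.192 + 13.196 + 261.269 + 239.395 = 549.052 s

549.052 s


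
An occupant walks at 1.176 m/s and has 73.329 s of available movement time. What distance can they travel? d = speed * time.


d = 1.176 * 73.329 = 86.235 m

86.235 m


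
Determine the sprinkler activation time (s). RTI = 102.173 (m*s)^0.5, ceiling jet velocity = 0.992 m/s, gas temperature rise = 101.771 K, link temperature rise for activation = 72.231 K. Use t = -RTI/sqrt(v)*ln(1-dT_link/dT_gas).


dT_link/dT_gas = 0.70974
ln(1 - 0.70974) = -1.2370
t = -102.173 / sqrt(0.992) * -1.2370 = 126.89 s

126.89 s


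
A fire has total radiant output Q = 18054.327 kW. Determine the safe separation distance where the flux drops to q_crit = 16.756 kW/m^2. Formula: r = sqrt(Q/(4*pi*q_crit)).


4*pi*q_crit = 210.56
Q/(4*pi*q_crit) = 85.743
r = sqrt(85.743) = 9.2598 m

9.2598 m


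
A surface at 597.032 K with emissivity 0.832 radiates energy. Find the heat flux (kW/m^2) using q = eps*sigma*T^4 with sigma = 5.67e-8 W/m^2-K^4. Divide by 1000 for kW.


T^4 = 1.2705e+11
q = 0.832 * 5.67e-8 * 1.2705e+11 / 1000 = 5.9937 kW/m^2

5.9937 kW/m^2


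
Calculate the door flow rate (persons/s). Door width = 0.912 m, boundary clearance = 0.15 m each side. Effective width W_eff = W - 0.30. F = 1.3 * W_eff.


W_eff = 0.912 - 0.30 = 0.612 m
F = 1.3 * 0.612 = 0.79560 persons/s

0.79560 persons/s


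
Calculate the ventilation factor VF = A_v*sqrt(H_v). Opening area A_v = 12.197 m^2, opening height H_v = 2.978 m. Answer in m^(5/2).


sqrt(H_v) = 1.7257
VF = 12.197 * 1.7257 = 21.048 m^(5/2)

21.048 m^(5/2)


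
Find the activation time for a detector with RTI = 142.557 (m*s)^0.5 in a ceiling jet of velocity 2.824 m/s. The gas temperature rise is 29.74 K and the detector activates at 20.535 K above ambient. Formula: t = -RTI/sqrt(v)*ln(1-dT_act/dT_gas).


dT_act/dT_gas = 0.69048
ln(1 - 0.69048) = -1.1727
t = -142.557 / sqrt(2.824) * -1.1727 = 99.486 s

99.486 s


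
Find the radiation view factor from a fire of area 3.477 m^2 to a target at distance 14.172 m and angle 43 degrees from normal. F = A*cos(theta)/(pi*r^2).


cos(43 deg) = 0.73135
pi*r^2 = 630.98
F = 3.477 * 0.73135 / 630.98 = 0.0040301

0.0040301


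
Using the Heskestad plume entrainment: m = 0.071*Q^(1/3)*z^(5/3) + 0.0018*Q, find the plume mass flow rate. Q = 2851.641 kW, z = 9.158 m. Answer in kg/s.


Q^(1/3) = 14.181
z^(5/3) = 40.087
First term = 0.071 * 14.181 * 40.087 = 40.361
Second term = 0.0018 * 2851.641 = 5.1330
m = 45.494 kg/s

45.494 kg/s


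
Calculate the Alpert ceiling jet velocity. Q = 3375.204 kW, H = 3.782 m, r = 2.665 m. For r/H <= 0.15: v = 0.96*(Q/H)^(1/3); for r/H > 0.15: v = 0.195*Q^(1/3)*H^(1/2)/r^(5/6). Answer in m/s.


r/H = 2.665 / 3.782 = 0.70465
r/H > 0.15, so v = 0.195*Q^(1/3)*H^(1/2)/r^(5/6)
Q^(1/3) = 15.000
H^(1/2) = 1.9447
r^(5/6) = 2.2633
v = 0.195 * 15.000 * 1.9447 / 2.2633 = 2.5133 m/s

2.5133 m/s


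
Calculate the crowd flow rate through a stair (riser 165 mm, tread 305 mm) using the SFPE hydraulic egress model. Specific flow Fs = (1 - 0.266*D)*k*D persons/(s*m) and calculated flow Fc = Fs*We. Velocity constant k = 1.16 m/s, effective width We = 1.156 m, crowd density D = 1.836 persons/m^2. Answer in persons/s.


1 - 0.266*D = 1 - 0.266*1.836 = 0.51162
Fs = 0.51162 * 1.16 * 1.836 = 1.0896 persons/(s*m)
Fc = 1.0896 * 1.156 = 1.2596 persons/s

1.2596 persons/s


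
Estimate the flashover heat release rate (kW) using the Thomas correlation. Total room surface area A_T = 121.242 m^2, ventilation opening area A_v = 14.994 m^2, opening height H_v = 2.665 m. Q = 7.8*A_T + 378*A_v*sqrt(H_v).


7.8*A_T = 945.69
sqrt(H_v) = 1.6325
378*A_v*sqrt(H_v) = 9252.5
Q = 945.69 + 9252.5 = 10198 kW

10198 kW


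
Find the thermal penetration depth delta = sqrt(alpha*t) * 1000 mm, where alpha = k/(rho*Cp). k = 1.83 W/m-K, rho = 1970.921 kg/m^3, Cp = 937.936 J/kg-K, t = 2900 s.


alpha = 1.83 / (1970.921 * 937.936) = 9.8994e-07 m^2/s
alpha * t = 0.0028708
delta = sqrt(0.0028708) * 1000 = 53.580 mm

53.580 mm


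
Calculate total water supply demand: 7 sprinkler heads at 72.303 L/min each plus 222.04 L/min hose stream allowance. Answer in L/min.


Sprinkler demand = 7 * 72.303 = 506.121 L/min
Total = 506.121 + 222.04 = 728.161 L/min

728.161 L/min


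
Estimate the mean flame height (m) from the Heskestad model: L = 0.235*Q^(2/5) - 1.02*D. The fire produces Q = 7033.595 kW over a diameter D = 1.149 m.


Q^(2/5) = 34.584
0.235 * Q^(2/5) = 8.1272
1.02 * D = 1.1720
L = 6.9552 m

6.9552 m


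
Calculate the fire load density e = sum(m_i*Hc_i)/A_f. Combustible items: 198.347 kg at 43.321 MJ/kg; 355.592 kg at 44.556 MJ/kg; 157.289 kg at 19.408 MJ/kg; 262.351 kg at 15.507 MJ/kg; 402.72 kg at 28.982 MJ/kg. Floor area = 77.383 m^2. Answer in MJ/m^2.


Total energy = 198.347*43.321 + 355.592*44.556 + 157.289*19.408 + 262.351*15.507 + 402.72*28.982
= 8592.590 + 15843.76 + 3052.665 + 4068.277 + 11671.63
= 43228.92 MJ
e = 43228.92 / 77.383 = 558.64 MJ/m^2

558.64 MJ/m^2


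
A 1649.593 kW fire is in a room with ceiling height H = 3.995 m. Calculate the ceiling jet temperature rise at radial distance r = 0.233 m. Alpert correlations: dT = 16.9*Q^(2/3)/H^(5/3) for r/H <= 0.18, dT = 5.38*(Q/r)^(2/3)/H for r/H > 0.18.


r/H = 0.233 / 3.995 = 0.058323
r/H <= 0.18, so dT = 16.9*Q^(2/3)/H^(5/3)
Q^(2/3) = 139.61
H^(5/3) = 10.058
dT = 16.9 * 139.61 / 10.058 = 234.57 K

234.57 K


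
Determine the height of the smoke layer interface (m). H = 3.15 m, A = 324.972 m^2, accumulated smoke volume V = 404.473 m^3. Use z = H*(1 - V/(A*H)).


V/(A*H) = 0.39512
1 - 0.39512 = 0.60488
z = 3.15 * 0.60488 = 1.9054 m

1.9054 m


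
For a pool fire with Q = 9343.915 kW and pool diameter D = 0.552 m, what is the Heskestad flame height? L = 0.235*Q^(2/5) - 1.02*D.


Q^(2/5) = 38.745
0.235 * Q^(2/5) = 9.1050
1.02 * D = 0.56304
L = 8.5419 m

8.5419 m


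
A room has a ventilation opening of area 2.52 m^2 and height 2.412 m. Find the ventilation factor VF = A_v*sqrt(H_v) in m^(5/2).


sqrt(H_v) = 1.5531
VF = 2.52 * 1.5531 = 3.9137 m^(5/2)

3.9137 m^(5/2)


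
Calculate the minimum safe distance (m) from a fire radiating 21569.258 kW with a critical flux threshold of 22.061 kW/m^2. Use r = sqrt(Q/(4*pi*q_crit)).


4*pi*q_crit = 277.23
Q/(4*pi*q_crit) = 77.804
r = sqrt(77.804) = 8.8206 m

8.8206 m


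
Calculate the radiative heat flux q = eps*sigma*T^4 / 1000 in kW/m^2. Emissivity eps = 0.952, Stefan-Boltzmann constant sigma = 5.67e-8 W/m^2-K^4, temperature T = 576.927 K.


T^4 = 1.1079e+11
q = 0.952 * 5.67e-8 * 1.1079e+11 / 1000 = 5.9800 kW/m^2

5.9800 kW/m^2


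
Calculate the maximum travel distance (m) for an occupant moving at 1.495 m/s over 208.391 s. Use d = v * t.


d = 1.495 * 208.391 = 311.54 m

311.54 m


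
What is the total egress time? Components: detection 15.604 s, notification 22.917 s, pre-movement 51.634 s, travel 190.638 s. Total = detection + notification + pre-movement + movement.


Total = 15.604 + 22.917 + 51.634 + 190.638 = 280.793 s

280.793 s


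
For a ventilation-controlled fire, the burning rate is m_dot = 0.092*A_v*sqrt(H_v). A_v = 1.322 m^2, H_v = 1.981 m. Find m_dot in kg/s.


sqrt(H_v) = 1.4075
m_dot = 0.092 * 1.322 * 1.4075 = 0.17118 kg/s

0.17118 kg/s


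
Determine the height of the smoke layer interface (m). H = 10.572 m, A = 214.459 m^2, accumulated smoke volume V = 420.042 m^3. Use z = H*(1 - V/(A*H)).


V/(A*H) = 0.18526
1 - 0.18526 = 0.81474
z = 10.572 * 0.81474 = 8.6134 m

8.6134 m


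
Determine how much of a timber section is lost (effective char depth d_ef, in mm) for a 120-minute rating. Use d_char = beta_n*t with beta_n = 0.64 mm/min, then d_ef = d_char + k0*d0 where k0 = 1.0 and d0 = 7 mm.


d_char = 0.64 * 120 = 76.8 mm
d_ef = 76.8 + 1.0*7 = 83.8 mm

83.8 mm


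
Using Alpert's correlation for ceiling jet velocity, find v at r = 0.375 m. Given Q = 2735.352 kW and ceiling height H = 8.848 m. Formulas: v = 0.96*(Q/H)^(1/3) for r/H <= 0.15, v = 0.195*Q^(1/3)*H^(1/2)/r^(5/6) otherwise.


r/H = 0.375 / 8.848 = 0.042382
r/H <= 0.15, so v = 0.96*(Q/H)^(1/3)
Q/H = 309.15
(Q/H)^(1/3) = 6.7617
v = 0.96 * 6.7617 = 6.4912 m/s

6.4912 m/s


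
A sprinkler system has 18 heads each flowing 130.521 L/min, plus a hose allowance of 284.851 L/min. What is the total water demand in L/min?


Sprinkler demand = 18 * 130.521 = 2349.378 L/min
Total = 2349.378 + 284.851 = 2634.229 L/min

2634.229 L/min


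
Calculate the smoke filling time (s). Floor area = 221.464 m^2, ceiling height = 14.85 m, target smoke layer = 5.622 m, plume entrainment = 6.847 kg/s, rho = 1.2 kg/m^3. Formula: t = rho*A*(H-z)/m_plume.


H - z = 9.228 m
t = 1.2 * 221.464 * 9.228 / 6.847 = 358.17 s

358.17 s


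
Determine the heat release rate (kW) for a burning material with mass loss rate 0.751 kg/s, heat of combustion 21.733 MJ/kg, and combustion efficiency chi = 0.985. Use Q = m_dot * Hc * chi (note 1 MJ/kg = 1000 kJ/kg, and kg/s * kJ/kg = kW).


Hc = 21.733 MJ/kg = 21.733 * 1000 kJ/kg = 21733 kJ/kg
Q = 0.751 kg/s * 21733 kJ/kg * 0.985 = 16077 kW

16077 kW


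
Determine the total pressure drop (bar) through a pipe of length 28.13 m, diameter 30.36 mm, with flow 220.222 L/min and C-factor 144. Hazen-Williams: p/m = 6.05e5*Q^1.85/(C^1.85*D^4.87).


Q^1.85 = 21592
C^1.85 = 9839.4
D^4.87 = 1.6550e+07
p/m = 0.080217 bar/m
p_total = 0.080217 * 28.13 = 2.2565 bar

2.2565 bar


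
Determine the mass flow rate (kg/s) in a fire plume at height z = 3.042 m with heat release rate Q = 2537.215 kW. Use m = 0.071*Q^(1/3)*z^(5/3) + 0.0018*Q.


Q^(1/3) = 13.639
z^(5/3) = 6.3865
First term = 0.071 * 13.639 * 6.3865 = 6.1846
Second term = 0.0018 * 2537.215 = 4.5670
m = 10.752 kg/s

10.752 kg/s


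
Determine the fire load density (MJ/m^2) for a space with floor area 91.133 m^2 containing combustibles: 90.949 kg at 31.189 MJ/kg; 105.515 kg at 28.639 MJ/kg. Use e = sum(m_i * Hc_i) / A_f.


Total energy = 90.949*31.189 + 105.515*28.639
= 2836.608 + 3021.844
= 5858.452 MJ
e = 5858.452 / 91.133 = 64.285 MJ/m^2

64.285 MJ/m^2


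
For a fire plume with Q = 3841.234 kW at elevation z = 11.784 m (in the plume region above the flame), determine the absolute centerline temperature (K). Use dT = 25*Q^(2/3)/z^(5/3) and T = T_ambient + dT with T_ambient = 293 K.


Q^(2/3) = 245.27
z^(5/3) = 61.022
dT = 25 * 245.27 / 61.022 = 100.48 K
T = 293 + 100.48 = 393.48 K

393.48 K


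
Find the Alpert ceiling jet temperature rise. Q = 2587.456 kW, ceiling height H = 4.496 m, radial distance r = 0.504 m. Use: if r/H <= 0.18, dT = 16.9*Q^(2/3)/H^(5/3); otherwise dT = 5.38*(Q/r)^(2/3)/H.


r/H = 0.504 / 4.496 = 0.11210
r/H <= 0.18, so dT = 16.9*Q^(2/3)/H^(5/3)
Q^(2/3) = 188.47
H^(5/3) = 12.247
dT = 16.9 * 188.47 / 12.247 = 260.07 K

260.07 K
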